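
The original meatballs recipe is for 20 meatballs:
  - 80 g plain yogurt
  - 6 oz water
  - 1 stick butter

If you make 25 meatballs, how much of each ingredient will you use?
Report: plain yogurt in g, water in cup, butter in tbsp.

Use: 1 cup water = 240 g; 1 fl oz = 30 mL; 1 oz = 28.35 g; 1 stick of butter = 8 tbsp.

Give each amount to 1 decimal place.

plain yogurt: 100.0 g; water: 0.9 cup; butter: 10.0 tbsp

Scaling factor: 25/20 = 5/4 = 1.25.
plain yogurt: 80 g × 5/4 = 100.0 g
water: 6 oz × 5/4 × 28.35 g/oz ÷ 240 g/cup ≈ 0.9 cup
butter: 1 stick × 5/4 × 8 tbsp/stick = 10.0 tbsp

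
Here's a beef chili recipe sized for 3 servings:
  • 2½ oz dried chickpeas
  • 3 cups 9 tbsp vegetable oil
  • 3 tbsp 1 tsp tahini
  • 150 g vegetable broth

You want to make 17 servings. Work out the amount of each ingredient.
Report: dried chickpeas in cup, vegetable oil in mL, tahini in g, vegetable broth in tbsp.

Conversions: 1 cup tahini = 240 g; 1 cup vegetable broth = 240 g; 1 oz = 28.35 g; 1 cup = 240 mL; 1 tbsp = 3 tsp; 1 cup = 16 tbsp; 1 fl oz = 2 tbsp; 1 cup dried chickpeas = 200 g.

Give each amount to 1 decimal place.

dried chickpeas: 2.0 cup; vegetable oil: 4845.0 mL; tahini: 283.3 g; vegetable broth: 56.7 tbsp

Scaling factor: 17/3.
dried chickpeas: 2.5 oz × 17/3 × 28.35 g/oz ÷ 200 g/cup ≈ 2.0 cup
vegetable oil: (3 cup + 9 tbsp = 3.5625 cup) × 17/3 × 240 mL/cup = 4845.0 mL
tahini: (3 tbsp + 1 tsp = 10/3 tbsp) × 17/3 ÷ 16 tbsp/cup × 240 g/cup ≈ 283.3 g
vegetable broth: 150 g × 17/3 ÷ 240 g/cup × 16 tbsp/cup ≈ 56.7 tbsp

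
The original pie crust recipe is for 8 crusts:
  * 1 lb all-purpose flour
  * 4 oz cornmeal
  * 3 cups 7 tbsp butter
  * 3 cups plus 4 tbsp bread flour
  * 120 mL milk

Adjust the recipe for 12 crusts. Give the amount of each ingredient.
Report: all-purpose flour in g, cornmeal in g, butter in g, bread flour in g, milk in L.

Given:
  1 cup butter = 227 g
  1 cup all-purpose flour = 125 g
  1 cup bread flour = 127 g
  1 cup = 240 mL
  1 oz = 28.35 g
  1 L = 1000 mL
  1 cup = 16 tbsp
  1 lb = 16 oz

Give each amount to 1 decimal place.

Scaling factor: 12/8 = 3/2 = 1.5.
all-purpose flour: 1 lb × 3/2 × 16 oz/lb × 28.35 g/oz = 680.4 g
cornmeal: 4 oz × 3/2 × 28.35 g/oz = 170.1 g
butter: (3 cup + 7 tbsp = 3.4375 cup) × 3/2 × 227 g/cup ≈ 1170.5 g
bread flour: (3 cup + 4 tbsp = 3.25 cup) × 3/2 × 127 g/cup ≈ 619.1 g
milk: 120 mL × 3/2 ÷ 1000 mL/L ≈ 0.2 L

all-purpose flour: 680.4 g; cornmeal: 170.1 g; butter: 1170.5 g; bread flour: 619.1 g; milk: 0.2 L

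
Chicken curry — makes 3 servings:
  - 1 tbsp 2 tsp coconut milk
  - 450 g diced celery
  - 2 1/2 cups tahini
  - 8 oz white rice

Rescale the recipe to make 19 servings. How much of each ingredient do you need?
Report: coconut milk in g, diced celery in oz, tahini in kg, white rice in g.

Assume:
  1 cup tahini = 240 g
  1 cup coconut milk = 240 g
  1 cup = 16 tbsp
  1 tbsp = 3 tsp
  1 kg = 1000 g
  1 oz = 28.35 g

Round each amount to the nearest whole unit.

Scaling factor: 19/3.
coconut milk: (1 tbsp + 2 tsp = 5/3 tbsp) × 19/3 ÷ 16 tbsp/cup × 240 g/cup ≈ 158 g
diced celery: 450 g × 19/3 ÷ 28.35 g/oz ≈ 101 oz
tahini: 2.5 cup × 19/3 × 240 g/cup ÷ 1000 g/kg ≈ 4 kg
white rice: 8 oz × 19/3 × 28.35 g/oz ≈ 1436 g

coconut milk: 158 g; diced celery: 101 oz; tahini: 4 kg; white rice: 1436 g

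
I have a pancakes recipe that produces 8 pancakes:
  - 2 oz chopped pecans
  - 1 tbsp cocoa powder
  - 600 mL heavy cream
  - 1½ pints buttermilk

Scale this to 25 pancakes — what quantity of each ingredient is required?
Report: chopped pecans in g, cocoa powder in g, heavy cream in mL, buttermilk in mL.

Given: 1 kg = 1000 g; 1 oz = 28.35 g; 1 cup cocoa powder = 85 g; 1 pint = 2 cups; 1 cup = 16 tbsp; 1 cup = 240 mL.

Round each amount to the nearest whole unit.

chopped pecans: 177 g; cocoa powder: 17 g; heavy cream: 1875 mL; buttermilk: 2250 mL

Scaling factor: 25/8 = 3.125.
chopped pecans: 2 oz × 25/8 × 28.35 g/oz ≈ 177 g
cocoa powder: 1 tbsp × 25/8 ÷ 16 tbsp/cup × 85 g/cup ≈ 17 g
heavy cream: 600 mL × 25/8 = 1875 mL
buttermilk: 1.5 pint × 25/8 × 2 cup/pint × 240 mL/cup = 2250 mL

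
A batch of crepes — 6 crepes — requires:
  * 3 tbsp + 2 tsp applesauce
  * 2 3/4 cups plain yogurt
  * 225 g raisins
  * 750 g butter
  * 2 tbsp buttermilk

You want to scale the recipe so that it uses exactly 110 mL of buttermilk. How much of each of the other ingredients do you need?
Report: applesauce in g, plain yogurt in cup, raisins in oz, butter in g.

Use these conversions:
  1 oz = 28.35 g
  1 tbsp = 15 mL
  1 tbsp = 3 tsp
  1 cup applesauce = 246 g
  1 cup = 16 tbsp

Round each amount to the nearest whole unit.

applesauce: 207 g; plain yogurt: 10 cup; raisins: 29 oz; butter: 2750 g

The original recipe has 30 mL of buttermilk, so the scaling factor is 110 ÷ 30 = 11/3.
applesauce: (3 tbsp + 2 tsp = 11/3 tbsp) × 11/3 ÷ 16 tbsp/cup × 246 g/cup ≈ 207 g
plain yogurt: 2.75 cup × 11/3 ≈ 10 cup
raisins: 225 g × 11/3 ÷ 28.35 g/oz ≈ 29 oz
butter: 750 g × 11/3 = 2750 g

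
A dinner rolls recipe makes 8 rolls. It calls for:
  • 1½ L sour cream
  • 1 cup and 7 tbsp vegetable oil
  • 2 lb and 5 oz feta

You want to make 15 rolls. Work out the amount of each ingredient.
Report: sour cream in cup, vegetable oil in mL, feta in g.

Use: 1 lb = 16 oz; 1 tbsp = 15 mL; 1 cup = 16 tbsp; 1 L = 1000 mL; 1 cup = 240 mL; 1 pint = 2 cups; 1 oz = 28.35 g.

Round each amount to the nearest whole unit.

sour cream: 12 cup; vegetable oil: 647 mL; feta: 1967 g

Scaling factor: 15/8 = 1.875.
sour cream: 1.5 L × 15/8 × 1000 mL/L ÷ 240 mL/cup ≈ 12 cup
vegetable oil: (1 cup + 7 tbsp = 1.4375 cup) × 15/8 × 240 mL/cup ≈ 647 mL
feta: (2 lb + 5 oz = 2.3125 lb) × 15/8 × 16 oz/lb × 28.35 g/oz ≈ 1967 g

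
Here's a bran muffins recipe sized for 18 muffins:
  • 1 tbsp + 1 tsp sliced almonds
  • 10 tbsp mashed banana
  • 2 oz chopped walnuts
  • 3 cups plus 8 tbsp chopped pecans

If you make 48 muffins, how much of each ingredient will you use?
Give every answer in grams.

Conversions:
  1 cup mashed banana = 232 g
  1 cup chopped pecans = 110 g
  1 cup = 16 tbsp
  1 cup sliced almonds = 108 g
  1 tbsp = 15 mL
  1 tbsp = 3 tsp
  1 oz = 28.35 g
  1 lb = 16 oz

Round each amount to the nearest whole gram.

sliced almonds: 24 g; mashed banana: 387 g; chopped walnuts: 151 g; chopped pecans: 1027 g

Scaling factor: 48/18 = 8/3.
sliced almonds: (1 tbsp + 1 tsp = 4/3 tbsp) × 8/3 ÷ 16 tbsp/cup × 108 g/cup = 24 g
mashed banana: 10 tbsp × 8/3 ÷ 16 tbsp/cup × 232 g/cup ≈ 387 g
chopped walnuts: 2 oz × 8/3 × 28.35 g/oz ≈ 151 g
chopped pecans: (3 cup + 8 tbsp = 3.5 cup) × 8/3 × 110 g/cup ≈ 1027 g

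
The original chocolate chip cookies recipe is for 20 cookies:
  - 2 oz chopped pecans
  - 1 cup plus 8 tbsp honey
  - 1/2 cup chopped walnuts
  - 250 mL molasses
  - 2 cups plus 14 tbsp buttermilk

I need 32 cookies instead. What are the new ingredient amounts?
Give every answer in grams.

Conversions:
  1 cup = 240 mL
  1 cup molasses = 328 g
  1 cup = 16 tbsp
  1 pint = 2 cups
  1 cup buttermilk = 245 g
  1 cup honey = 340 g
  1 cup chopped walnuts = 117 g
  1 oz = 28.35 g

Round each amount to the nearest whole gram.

Scaling factor: 32/20 = 8/5 = 1.6.
chopped pecans: 2 oz × 8/5 × 28.35 g/oz ≈ 91 g
honey: (1 cup + 8 tbsp = 1.5 cup) × 8/5 × 340 g/cup = 816 g
chopped walnuts: 0.5 cup × 8/5 × 117 g/cup ≈ 94 g
molasses: 250 mL × 8/5 ÷ 240 mL/cup × 328 g/cup ≈ 547 g
buttermilk: (2 cup + 14 tbsp = 2.875 cup) × 8/5 × 245 g/cup = 1127 g

chopped pecans: 91 g; honey: 816 g; chopped walnuts: 94 g; molasses: 547 g; buttermilk: 1127 g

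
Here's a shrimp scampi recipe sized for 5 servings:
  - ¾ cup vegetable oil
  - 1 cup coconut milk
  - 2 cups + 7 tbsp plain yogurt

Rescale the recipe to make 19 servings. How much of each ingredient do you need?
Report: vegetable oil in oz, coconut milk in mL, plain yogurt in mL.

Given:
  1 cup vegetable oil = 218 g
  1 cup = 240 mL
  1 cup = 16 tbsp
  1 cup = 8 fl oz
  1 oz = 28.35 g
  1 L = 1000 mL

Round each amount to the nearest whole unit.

vegetable oil: 22 oz; coconut milk: 912 mL; plain yogurt: 2223 mL

Scaling factor: 19/5 = 3.8.
vegetable oil: 0.75 cup × 19/5 × 218 g/cup ÷ 28.35 g/oz ≈ 22 oz
coconut milk: 1 cup × 19/5 × 240 mL/cup = 912 mL
plain yogurt: (2 cup + 7 tbsp = 2.4375 cup) × 19/5 × 240 mL/cup = 2223 mL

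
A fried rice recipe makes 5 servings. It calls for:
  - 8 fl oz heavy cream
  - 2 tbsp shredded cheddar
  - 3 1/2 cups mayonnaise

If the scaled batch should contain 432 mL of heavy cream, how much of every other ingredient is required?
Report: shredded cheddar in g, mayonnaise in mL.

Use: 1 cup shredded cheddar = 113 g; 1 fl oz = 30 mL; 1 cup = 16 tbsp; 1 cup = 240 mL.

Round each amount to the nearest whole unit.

The original recipe has 240 mL of heavy cream, so the scaling factor is 432 ÷ 240 = 9/5 = 1.8.
shredded cheddar: 2 tbsp × 9/5 ÷ 16 tbsp/cup × 113 g/cup ≈ 25 g
mayonnaise: 3.5 cup × 9/5 × 240 mL/cup = 1512 mL

shredded cheddar: 25 g; mayonnaise: 1512 mL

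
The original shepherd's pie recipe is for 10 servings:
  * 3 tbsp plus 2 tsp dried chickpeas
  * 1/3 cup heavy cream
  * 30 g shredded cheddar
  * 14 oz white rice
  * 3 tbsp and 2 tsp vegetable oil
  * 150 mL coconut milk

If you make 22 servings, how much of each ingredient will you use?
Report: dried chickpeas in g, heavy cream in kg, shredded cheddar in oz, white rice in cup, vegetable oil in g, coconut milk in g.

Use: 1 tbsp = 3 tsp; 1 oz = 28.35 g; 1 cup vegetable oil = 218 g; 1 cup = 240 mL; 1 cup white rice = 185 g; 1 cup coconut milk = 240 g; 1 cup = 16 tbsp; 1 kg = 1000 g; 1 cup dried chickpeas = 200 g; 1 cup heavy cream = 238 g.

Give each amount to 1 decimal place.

dried chickpeas: 100.8 g; heavy cream: 0.2 kg; shredded cheddar: 2.3 oz; white rice: 4.7 cup; vegetable oil: 109.9 g; coconut milk: 330.0 g

Scaling factor: 22/10 = 11/5 = 2.2.
dried chickpeas: (3 tbsp + 2 tsp = 11/3 tbsp) × 11/5 ÷ 16 tbsp/cup × 200 g/cup ≈ 100.8 g
heavy cream: 1/3 cup × 11/5 × 238 g/cup ÷ 1000 g/kg ≈ 0.2 kg
shredded cheddar: 30 g × 11/5 ÷ 28.35 g/oz ≈ 2.3 oz
white rice: 14 oz × 11/5 × 28.35 g/oz ÷ 185 g/cup ≈ 4.7 cup
vegetable oil: (3 tbsp + 2 tsp = 11/3 tbsp) × 11/5 ÷ 16 tbsp/cup × 218 g/cup ≈ 109.9 g
coconut milk: 150 mL × 11/5 ÷ 240 mL/cup × 240 g/cup = 330.0 g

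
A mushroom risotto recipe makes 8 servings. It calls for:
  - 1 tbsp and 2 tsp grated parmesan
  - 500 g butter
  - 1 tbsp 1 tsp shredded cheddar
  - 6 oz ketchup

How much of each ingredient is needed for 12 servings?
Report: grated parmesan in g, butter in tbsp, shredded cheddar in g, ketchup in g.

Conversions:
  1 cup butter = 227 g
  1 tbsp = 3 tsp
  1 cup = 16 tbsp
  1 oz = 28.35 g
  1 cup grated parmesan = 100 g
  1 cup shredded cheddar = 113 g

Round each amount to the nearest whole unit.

grated parmesan: 16 g; butter: 53 tbsp; shredded cheddar: 14 g; ketchup: 255 g

Scaling factor: 12/8 = 3/2 = 1.5.
grated parmesan: (1 tbsp + 2 tsp = 5/3 tbsp) × 3/2 ÷ 16 tbsp/cup × 100 g/cup ≈ 16 g
butter: 500 g × 3/2 ÷ 227 g/cup × 16 tbsp/cup ≈ 53 tbsp
shredded cheddar: (1 tbsp + 1 tsp = 4/3 tbsp) × 3/2 ÷ 16 tbsp/cup × 113 g/cup ≈ 14 g
ketchup: 6 oz × 3/2 × 28.35 g/oz ≈ 255 g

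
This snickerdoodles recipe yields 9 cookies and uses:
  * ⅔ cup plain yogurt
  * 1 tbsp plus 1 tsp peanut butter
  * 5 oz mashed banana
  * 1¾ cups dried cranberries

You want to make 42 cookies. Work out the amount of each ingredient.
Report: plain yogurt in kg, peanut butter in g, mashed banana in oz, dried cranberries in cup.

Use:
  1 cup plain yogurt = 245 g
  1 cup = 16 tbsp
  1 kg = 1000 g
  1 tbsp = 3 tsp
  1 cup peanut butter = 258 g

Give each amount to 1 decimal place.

plain yogurt: 0.8 kg; peanut butter: 100.3 g; mashed banana: 23.3 oz; dried cranberries: 8.2 cup

Scaling factor: 42/9 = 14/3.
plain yogurt: 2/3 cup × 14/3 × 245 g/cup ÷ 1000 g/kg ≈ 0.8 kg
peanut butter: (1 tbsp + 1 tsp = 4/3 tbsp) × 14/3 ÷ 16 tbsp/cup × 258 g/cup ≈ 100.3 g
mashed banana: 5 oz × 14/3 ≈ 23.3 oz
dried cranberries: 1.75 cup × 14/3 ≈ 8.2 cup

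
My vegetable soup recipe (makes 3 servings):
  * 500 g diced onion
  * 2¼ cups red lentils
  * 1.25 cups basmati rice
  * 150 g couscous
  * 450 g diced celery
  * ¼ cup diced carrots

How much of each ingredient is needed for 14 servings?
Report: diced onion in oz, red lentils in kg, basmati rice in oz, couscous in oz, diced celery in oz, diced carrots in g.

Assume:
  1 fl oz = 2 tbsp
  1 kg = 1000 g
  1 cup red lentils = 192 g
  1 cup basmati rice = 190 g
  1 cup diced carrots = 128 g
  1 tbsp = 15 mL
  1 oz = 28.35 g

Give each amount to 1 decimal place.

diced onion: 82.3 oz; red lentils: 2.0 kg; basmati rice: 39.1 oz; couscous: 24.7 oz; diced celery: 74.1 oz; diced carrots: 149.3 g

Scaling factor: 14/3.
diced onion: 500 g × 14/3 ÷ 28.35 g/oz ≈ 82.3 oz
red lentils: 2.25 cup × 14/3 × 192 g/cup ÷ 1000 g/kg ≈ 2.0 kg
basmati rice: 1.25 cup × 14/3 × 190 g/cup ÷ 28.35 g/oz ≈ 39.1 oz
couscous: 150 g × 14/3 ÷ 28.35 g/oz ≈ 24.7 oz
diced celery: 450 g × 14/3 ÷ 28.35 g/oz ≈ 74.1 oz
diced carrots: 0.25 cup × 14/3 × 128 g/cup ≈ 149.3 g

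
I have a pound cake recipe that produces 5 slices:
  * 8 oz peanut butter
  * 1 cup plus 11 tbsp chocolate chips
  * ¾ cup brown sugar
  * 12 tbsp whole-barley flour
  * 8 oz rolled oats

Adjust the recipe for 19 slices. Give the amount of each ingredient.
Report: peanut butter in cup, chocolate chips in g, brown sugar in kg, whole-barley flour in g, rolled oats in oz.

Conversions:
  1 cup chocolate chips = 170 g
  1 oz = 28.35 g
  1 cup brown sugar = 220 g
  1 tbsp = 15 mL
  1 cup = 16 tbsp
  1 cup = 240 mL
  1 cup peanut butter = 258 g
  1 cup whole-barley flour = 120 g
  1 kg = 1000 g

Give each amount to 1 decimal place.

Scaling factor: 19/5 = 3.8.
peanut butter: 8 oz × 19/5 × 28.35 g/oz ÷ 258 g/cup ≈ 3.3 cup
chocolate chips: (1 cup + 11 tbsp = 1.6875 cup) × 19/5 × 170 g/cup ≈ 1090.1 g
brown sugar: 0.75 cup × 19/5 × 220 g/cup ÷ 1000 g/kg ≈ 0.6 kg
whole-barley flour: 12 tbsp × 19/5 ÷ 16 tbsp/cup × 120 g/cup = 342.0 g
rolled oats: 8 oz × 19/5 = 30.4 oz

peanut butter: 3.3 cup; chocolate chips: 1090.1 g; brown sugar: 0.6 kg; whole-barley flour: 342.0 g; rolled oats: 30.4 oz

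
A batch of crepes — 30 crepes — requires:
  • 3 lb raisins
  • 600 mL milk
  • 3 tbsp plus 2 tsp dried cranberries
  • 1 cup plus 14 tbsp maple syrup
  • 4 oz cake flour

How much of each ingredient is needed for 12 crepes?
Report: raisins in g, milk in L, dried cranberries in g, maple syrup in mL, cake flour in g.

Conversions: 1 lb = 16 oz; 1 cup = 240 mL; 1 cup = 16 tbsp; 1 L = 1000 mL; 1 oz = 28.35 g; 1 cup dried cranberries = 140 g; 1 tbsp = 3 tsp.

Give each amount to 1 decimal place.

raisins: 544.3 g; milk: 0.2 L; dried cranberries: 12.8 g; maple syrup: 180.0 mL; cake flour: 45.4 g

Scaling factor: 12/30 = 2/5 = 0.4.
raisins: 3 lb × 2/5 × 16 oz/lb × 28.35 g/oz ≈ 544.3 g
milk: 600 mL × 2/5 ÷ 1000 mL/L ≈ 0.2 L
dried cranberries: (3 tbsp + 2 tsp = 11/3 tbsp) × 2/5 ÷ 16 tbsp/cup × 140 g/cup ≈ 12.8 g
maple syrup: (1 cup + 14 tbsp = 1.875 cup) × 2/5 × 240 mL/cup = 180.0 mL
cake flour: 4 oz × 2/5 × 28.35 g/oz ≈ 45.4 g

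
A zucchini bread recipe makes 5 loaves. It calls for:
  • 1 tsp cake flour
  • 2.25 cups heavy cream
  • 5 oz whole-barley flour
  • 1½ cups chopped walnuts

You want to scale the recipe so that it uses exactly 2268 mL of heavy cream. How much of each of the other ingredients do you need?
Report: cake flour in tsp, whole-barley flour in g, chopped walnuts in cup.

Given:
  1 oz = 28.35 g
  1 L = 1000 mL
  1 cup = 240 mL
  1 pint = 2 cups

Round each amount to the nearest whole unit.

cake flour: 4 tsp; whole-barley flour: 595 g; chopped walnuts: 6 cup

The original recipe has 540 mL of heavy cream, so the scaling factor is 2268 ÷ 540 = 21/5 = 4.2.
cake flour: 1 tsp × 21/5 ≈ 4 tsp
whole-barley flour: 5 oz × 21/5 × 28.35 g/oz ≈ 595 g
chopped walnuts: 1.5 cup × 21/5 ≈ 6 cup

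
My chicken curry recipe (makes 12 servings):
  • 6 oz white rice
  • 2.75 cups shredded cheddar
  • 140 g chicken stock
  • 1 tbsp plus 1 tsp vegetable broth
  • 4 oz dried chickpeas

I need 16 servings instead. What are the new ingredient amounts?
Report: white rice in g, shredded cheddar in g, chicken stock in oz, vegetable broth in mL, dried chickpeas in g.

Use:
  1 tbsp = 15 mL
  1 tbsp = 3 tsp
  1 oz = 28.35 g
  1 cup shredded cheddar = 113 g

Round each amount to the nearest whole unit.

white rice: 227 g; shredded cheddar: 414 g; chicken stock: 7 oz; vegetable broth: 27 mL; dried chickpeas: 151 g

Scaling factor: 16/12 = 4/3.
white rice: 6 oz × 4/3 × 28.35 g/oz ≈ 227 g
shredded cheddar: 2.75 cup × 4/3 × 113 g/cup ≈ 414 g
chicken stock: 140 g × 4/3 ÷ 28.35 g/oz ≈ 7 oz
vegetable broth: (1 tbsp + 1 tsp = 4/3 tbsp) × 4/3 × 15 mL/tbsp ≈ 27 mL
dried chickpeas: 4 oz × 4/3 × 28.35 g/oz ≈ 151 g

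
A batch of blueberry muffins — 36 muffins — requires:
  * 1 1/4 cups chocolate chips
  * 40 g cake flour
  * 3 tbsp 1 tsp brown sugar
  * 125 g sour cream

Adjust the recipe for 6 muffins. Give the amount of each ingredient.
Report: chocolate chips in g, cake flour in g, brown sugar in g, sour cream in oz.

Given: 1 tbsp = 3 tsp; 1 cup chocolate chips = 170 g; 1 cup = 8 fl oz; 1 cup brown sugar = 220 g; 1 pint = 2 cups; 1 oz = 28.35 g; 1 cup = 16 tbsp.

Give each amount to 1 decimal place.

Scaling factor: 6/36 = 1/6.
chocolate chips: 1.25 cup × 1/6 × 170 g/cup ≈ 35.4 g
cake flour: 40 g × 1/6 ≈ 6.7 g
brown sugar: (3 tbsp + 1 tsp = 10/3 tbsp) × 1/6 ÷ 16 tbsp/cup × 220 g/cup ≈ 7.6 g
sour cream: 125 g × 1/6 ÷ 28.35 g/oz ≈ 0.7 oz

chocolate chips: 35.4 g; cake flour: 6.7 g; brown sugar: 7.6 g; sour cream: 0.7 oz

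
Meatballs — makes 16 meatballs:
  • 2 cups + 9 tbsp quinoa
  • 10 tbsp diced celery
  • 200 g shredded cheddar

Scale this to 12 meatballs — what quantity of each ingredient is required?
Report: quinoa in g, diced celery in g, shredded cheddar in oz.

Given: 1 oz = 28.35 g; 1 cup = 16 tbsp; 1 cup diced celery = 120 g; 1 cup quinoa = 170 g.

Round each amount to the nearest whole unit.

Scaling factor: 12/16 = 3/4 = 0.75.
quinoa: (2 cup + 9 tbsp = 2.5625 cup) × 3/4 × 170 g/cup ≈ 327 g
diced celery: 10 tbsp × 3/4 ÷ 16 tbsp/cup × 120 g/cup ≈ 56 g
shredded cheddar: 200 g × 3/4 ÷ 28.35 g/oz ≈ 5 oz

quinoa: 327 g; diced celery: 56 g; shredded cheddar: 5 oz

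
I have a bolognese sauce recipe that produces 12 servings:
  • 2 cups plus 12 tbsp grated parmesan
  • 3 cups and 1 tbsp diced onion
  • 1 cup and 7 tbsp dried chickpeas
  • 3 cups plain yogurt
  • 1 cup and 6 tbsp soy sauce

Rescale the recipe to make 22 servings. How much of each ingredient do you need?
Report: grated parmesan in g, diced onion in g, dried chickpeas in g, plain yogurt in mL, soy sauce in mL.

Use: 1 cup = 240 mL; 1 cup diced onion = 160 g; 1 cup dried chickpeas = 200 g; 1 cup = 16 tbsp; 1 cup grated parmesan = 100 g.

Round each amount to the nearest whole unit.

grated parmesan: 504 g; diced onion: 898 g; dried chickpeas: 527 g; plain yogurt: 1320 mL; soy sauce: 605 mL

Scaling factor: 22/12 = 11/6.
grated parmesan: (2 cup + 12 tbsp = 2.75 cup) × 11/6 × 100 g/cup ≈ 504 g
diced onion: (3 cup + 1 tbsp = 3.0625 cup) × 11/6 × 160 g/cup ≈ 898 g
dried chickpeas: (1 cup + 7 tbsp = 1.4375 cup) × 11/6 × 200 g/cup ≈ 527 g
plain yogurt: 3 cup × 11/6 × 240 mL/cup = 1320 mL
soy sauce: (1 cup + 6 tbsp = 1.375 cup) × 11/6 × 240 mL/cup = 605 mL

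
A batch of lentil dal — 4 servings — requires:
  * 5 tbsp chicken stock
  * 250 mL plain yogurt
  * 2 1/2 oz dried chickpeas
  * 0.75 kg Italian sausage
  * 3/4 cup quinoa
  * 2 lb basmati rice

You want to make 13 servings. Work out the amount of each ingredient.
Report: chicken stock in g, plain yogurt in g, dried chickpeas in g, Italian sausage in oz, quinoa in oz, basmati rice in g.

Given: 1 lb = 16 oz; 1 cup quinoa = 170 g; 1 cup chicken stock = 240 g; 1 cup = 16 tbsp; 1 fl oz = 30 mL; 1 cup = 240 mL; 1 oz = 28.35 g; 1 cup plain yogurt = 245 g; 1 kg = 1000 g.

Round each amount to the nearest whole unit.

chicken stock: 244 g; plain yogurt: 829 g; dried chickpeas: 230 g; Italian sausage: 86 oz; quinoa: 15 oz; basmati rice: 2948 g

Scaling factor: 13/4 = 3.25.
chicken stock: 5 tbsp × 13/4 ÷ 16 tbsp/cup × 240 g/cup ≈ 244 g
plain yogurt: 250 mL × 13/4 ÷ 240 mL/cup × 245 g/cup ≈ 829 g
dried chickpeas: 2.5 oz × 13/4 × 28.35 g/oz ≈ 230 g
Italian sausage: 0.75 kg × 13/4 × 1000 g/kg ÷ 28.35 g/oz ≈ 86 oz
quinoa: 0.75 cup × 13/4 × 170 g/cup ÷ 28.35 g/oz ≈ 15 oz
basmati rice: 2 lb × 13/4 × 16 oz/lb × 28.35 g/oz ≈ 2948 g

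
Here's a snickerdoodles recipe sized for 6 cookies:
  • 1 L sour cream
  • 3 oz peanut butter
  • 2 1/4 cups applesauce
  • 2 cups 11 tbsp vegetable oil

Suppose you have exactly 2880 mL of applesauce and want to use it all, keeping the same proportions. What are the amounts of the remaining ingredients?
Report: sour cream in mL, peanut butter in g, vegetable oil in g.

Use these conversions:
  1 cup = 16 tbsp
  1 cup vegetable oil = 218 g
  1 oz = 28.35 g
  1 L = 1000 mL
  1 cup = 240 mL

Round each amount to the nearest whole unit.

The original recipe has 540 mL of applesauce, so the scaling factor is 2880 ÷ 540 = 16/3.
sour cream: 1 L × 16/3 × 1000 mL/L ≈ 5333 mL
peanut butter: 3 oz × 16/3 × 28.35 g/oz ≈ 454 g
vegetable oil: (2 cup + 11 tbsp = 2.6875 cup) × 16/3 × 218 g/cup ≈ 3125 g

sour cream: 5333 mL; peanut butter: 454 g; vegetable oil: 3125 g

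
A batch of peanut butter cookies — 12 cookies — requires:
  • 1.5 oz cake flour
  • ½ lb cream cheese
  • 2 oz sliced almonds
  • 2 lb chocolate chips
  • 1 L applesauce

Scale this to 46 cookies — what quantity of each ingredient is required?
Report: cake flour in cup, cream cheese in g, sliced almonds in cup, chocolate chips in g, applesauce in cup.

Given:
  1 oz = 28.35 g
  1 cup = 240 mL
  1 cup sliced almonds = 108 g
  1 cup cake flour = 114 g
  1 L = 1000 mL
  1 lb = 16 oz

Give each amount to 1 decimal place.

cake flour: 1.4 cup; cream cheese: 869.4 g; sliced almonds: 2.0 cup; chocolate chips: 3477.6 g; applesauce: 16.0 cup

Scaling factor: 46/12 = 23/6.
cake flour: 1.5 oz × 23/6 × 28.35 g/oz ÷ 114 g/cup ≈ 1.4 cup
cream cheese: 0.5 lb × 23/6 × 16 oz/lb × 28.35 g/oz = 869.4 g
sliced almonds: 2 oz × 23/6 × 28.35 g/oz ÷ 108 g/cup ≈ 2.0 cup
chocolate chips: 2 lb × 23/6 × 16 oz/lb × 28.35 g/oz = 3477.6 g
applesauce: 1 L × 23/6 × 1000 mL/L ÷ 240 mL/cup ≈ 16.0 cup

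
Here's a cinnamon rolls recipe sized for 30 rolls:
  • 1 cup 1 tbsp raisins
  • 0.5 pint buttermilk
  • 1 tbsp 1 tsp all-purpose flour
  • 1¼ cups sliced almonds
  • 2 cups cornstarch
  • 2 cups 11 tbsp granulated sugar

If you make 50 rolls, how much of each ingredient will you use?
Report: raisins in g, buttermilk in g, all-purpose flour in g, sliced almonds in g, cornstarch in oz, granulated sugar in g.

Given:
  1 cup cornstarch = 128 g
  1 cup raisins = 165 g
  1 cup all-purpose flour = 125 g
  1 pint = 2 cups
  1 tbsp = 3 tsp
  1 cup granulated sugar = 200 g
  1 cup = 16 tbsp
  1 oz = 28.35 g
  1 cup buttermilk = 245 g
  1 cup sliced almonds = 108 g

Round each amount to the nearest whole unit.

raisins: 292 g; buttermilk: 408 g; all-purpose flour: 17 g; sliced almonds: 225 g; cornstarch: 15 oz; granulated sugar: 896 g

Scaling factor: 50/30 = 5/3.
raisins: (1 cup + 1 tbsp = 1.0625 cup) × 5/3 × 165 g/cup ≈ 292 g
buttermilk: 0.5 pint × 5/3 × 2 cup/pint × 245 g/cup ≈ 408 g
all-purpose flour: (1 tbsp + 1 tsp = 4/3 tbsp) × 5/3 ÷ 16 tbsp/cup × 125 g/cup ≈ 17 g
sliced almonds: 1.25 cup × 5/3 × 108 g/cup = 225 g
cornstarch: 2 cup × 5/3 × 128 g/cup ÷ 28.35 g/oz ≈ 15 oz
granulated sugar: (2 cup + 11 tbsp = 2.6875 cup) × 5/3 × 200 g/cup ≈ 896 g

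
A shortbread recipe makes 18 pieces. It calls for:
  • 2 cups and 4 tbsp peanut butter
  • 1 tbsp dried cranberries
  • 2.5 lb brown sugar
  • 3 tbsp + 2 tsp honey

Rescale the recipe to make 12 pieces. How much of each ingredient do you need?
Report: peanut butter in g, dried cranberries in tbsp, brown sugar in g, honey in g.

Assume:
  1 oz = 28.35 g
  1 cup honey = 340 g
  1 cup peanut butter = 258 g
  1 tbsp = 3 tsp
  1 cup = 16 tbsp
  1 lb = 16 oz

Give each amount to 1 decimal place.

Scaling factor: 12/18 = 2/3.
peanut butter: (2 cup + 4 tbsp = 2.25 cup) × 2/3 × 258 g/cup = 387.0 g
dried cranberries: 1 tbsp × 2/3 ≈ 0.7 tbsp
brown sugar: 2.5 lb × 2/3 × 16 oz/lb × 28.35 g/oz = 756.0 g
honey: (3 tbsp + 2 tsp = 11/3 tbsp) × 2/3 ÷ 16 tbsp/cup × 340 g/cup ≈ 51.9 g

peanut butter: 387.0 g; dried cranberries: 0.7 tbsp; brown sugar: 756.0 g; honey: 51.9 g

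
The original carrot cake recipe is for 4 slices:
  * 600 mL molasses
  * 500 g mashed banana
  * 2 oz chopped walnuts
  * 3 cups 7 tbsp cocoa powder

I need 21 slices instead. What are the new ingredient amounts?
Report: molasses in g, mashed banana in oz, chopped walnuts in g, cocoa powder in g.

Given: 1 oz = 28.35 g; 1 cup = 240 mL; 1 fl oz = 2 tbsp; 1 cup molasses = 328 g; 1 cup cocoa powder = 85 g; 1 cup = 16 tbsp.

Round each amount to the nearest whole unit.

Scaling factor: 21/4 = 5.25.
molasses: 600 mL × 21/4 ÷ 240 mL/cup × 328 g/cup = 4305 g
mashed banana: 500 g × 21/4 ÷ 28.35 g/oz ≈ 93 oz
chopped walnuts: 2 oz × 21/4 × 28.35 g/oz ≈ 298 g
cocoa powder: (3 cup + 7 tbsp = 3.4375 cup) × 21/4 × 85 g/cup ≈ 1534 g

molasses: 4305 g; mashed banana: 93 oz; chopped walnuts: 298 g; cocoa powder: 1534 g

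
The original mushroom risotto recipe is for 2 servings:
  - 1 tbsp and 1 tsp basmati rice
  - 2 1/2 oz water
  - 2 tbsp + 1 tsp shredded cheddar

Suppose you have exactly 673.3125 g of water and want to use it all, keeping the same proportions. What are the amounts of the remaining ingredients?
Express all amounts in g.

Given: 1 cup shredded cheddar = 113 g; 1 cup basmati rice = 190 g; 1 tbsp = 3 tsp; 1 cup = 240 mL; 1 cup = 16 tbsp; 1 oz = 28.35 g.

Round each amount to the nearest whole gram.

basmati rice: 150 g; shredded cheddar: 157 g

The original recipe has 70.875 g of water, so the scaling factor is 673.3125 ÷ 70.875 = 19/2 = 9.5.
basmati rice: (1 tbsp + 1 tsp = 4/3 tbsp) × 19/2 ÷ 16 tbsp/cup × 190 g/cup ≈ 150 g
shredded cheddar: (2 tbsp + 1 tsp = 7/3 tbsp) × 19/2 ÷ 16 tbsp/cup × 113 g/cup ≈ 157 g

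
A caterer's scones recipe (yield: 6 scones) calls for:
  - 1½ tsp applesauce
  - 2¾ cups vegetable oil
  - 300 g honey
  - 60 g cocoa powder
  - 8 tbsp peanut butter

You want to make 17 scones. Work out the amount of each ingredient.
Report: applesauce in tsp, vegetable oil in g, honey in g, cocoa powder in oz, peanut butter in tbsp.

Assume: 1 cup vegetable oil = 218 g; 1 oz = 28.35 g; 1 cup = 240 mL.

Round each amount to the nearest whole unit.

Scaling factor: 17/6.
applesauce: 1.5 tsp × 17/6 ≈ 4 tsp
vegetable oil: 2.75 cup × 17/6 × 218 g/cup ≈ 1699 g
honey: 300 g × 17/6 = 850 g
cocoa powder: 60 g × 17/6 ÷ 28.35 g/oz ≈ 6 oz
peanut butter: 8 tbsp × 17/6 ≈ 23 tbsp

applesauce: 4 tsp; vegetable oil: 1699 g; honey: 850 g; cocoa powder: 6 oz; peanut butter: 23 tbsp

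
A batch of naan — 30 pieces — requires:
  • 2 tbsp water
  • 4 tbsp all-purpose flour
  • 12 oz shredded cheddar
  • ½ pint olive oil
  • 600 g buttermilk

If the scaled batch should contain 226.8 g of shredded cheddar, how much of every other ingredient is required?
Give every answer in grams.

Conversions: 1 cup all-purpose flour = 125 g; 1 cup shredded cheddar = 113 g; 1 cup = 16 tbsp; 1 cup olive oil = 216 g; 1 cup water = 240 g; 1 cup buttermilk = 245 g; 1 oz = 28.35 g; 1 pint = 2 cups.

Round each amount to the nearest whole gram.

water: 20 g; all-purpose flour: 21 g; olive oil: 144 g; buttermilk: 400 g

The original recipe has 340.2 g of shredded cheddar, so the scaling factor is 226.8 ÷ 340.2 = 2/3.
water: 2 tbsp × 2/3 ÷ 16 tbsp/cup × 240 g/cup = 20 g
all-purpose flour: 4 tbsp × 2/3 ÷ 16 tbsp/cup × 125 g/cup ≈ 21 g
olive oil: 0.5 pint × 2/3 × 2 cup/pint × 216 g/cup = 144 g
buttermilk: 600 g × 2/3 = 400 g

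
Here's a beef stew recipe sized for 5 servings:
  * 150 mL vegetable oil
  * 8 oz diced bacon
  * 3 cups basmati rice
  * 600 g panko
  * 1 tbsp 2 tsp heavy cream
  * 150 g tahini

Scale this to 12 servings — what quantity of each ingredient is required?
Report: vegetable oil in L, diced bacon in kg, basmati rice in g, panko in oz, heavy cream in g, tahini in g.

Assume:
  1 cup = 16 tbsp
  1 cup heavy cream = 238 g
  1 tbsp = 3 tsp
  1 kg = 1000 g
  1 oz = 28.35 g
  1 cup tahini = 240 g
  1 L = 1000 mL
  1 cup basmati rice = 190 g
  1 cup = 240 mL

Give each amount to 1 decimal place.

Scaling factor: 12/5 = 2.4.
vegetable oil: 150 mL × 12/5 ÷ 1000 mL/L ≈ 0.4 L
diced bacon: 8 oz × 12/5 × 28.35 g/oz ÷ 1000 g/kg ≈ 0.5 kg
basmati rice: 3 cup × 12/5 × 190 g/cup = 1368.0 g
panko: 600 g × 12/5 ÷ 28.35 g/oz ≈ 50.8 oz
heavy cream: (1 tbsp + 2 tsp = 5/3 tbsp) × 12/5 ÷ 16 tbsp/cup × 238 g/cup = 59.5 g
tahini: 150 g × 12/5 = 360.0 g

vegetable oil: 0.4 L; diced bacon: 0.5 kg; basmati rice: 1368.0 g; panko: 50.8 oz; heavy cream: 59.5 g; tahini: 360.0 g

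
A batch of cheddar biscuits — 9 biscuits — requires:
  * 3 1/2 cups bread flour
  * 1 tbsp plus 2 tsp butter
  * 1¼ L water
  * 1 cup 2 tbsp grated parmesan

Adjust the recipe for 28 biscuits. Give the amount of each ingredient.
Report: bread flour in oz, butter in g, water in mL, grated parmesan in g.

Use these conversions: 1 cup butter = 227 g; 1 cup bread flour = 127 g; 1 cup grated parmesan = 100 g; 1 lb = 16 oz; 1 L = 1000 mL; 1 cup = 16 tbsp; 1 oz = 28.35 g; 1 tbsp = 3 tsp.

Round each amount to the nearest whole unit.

bread flour: 49 oz; butter: 74 g; water: 3889 mL; grated parmesan: 350 g

Scaling factor: 28/9.
bread flour: 3.5 cup × 28/9 × 127 g/cup ÷ 28.35 g/oz ≈ 49 oz
butter: (1 tbsp + 2 tsp = 5/3 tbsp) × 28/9 ÷ 16 tbsp/cup × 227 g/cup ≈ 74 g
water: 1.25 L × 28/9 × 1000 mL/L ≈ 3889 mL
grated parmesan: (1 cup + 2 tbsp = 1.125 cup) × 28/9 × 100 g/cup = 350 g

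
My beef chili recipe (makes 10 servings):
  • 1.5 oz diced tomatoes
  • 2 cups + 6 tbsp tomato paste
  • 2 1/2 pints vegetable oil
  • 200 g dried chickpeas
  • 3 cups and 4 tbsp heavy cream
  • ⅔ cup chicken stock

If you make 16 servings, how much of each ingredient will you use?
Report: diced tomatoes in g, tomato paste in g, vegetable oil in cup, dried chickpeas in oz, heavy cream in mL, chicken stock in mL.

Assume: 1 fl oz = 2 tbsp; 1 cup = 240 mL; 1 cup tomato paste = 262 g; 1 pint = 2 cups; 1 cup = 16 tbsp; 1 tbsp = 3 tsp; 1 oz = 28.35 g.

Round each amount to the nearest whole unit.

diced tomatoes: 68 g; tomato paste: 996 g; vegetable oil: 8 cup; dried chickpeas: 11 oz; heavy cream: 1248 mL; chicken stock: 256 mL

Scaling factor: 16/10 = 8/5 = 1.6.
diced tomatoes: 1.5 oz × 8/5 × 28.35 g/oz ≈ 68 g
tomato paste: (2 cup + 6 tbsp = 2.375 cup) × 8/5 × 262 g/cup ≈ 996 g
vegetable oil: 2.5 pint × 8/5 × 2 cup/pint = 8 cup
dried chickpeas: 200 g × 8/5 ÷ 28.35 g/oz ≈ 11 oz
heavy cream: (3 cup + 4 tbsp = 3.25 cup) × 8/5 × 240 mL/cup = 1248 mL
chicken stock: 2/3 cup × 8/5 × 240 mL/cup = 256 mL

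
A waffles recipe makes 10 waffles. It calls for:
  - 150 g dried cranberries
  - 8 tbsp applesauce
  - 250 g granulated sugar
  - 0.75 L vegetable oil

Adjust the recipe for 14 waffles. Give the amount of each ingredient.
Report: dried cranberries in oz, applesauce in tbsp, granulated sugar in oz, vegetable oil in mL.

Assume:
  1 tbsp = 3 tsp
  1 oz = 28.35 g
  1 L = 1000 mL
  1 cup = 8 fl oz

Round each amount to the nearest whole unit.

dried cranberries: 7 oz; applesauce: 11 tbsp; granulated sugar: 12 oz; vegetable oil: 1050 mL

Scaling factor: 14/10 = 7/5 = 1.4.
dried cranberries: 150 g × 7/5 ÷ 28.35 g/oz ≈ 7 oz
applesauce: 8 tbsp × 7/5 ≈ 11 tbsp
granulated sugar: 250 g × 7/5 ÷ 28.35 g/oz ≈ 12 oz
vegetable oil: 0.75 L × 7/5 × 1000 mL/L = 1050 mL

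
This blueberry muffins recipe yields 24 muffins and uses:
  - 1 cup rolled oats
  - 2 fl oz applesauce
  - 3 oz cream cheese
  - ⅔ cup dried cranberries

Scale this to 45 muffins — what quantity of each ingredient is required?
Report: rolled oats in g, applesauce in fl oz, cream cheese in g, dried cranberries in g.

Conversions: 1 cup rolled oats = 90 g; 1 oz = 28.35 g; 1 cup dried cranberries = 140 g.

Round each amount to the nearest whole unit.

rolled oats: 169 g; applesauce: 4 fl oz; cream cheese: 159 g; dried cranberries: 175 g

Scaling factor: 45/24 = 15/8 = 1.875.
rolled oats: 1 cup × 15/8 × 90 g/cup ≈ 169 g
applesauce: 2 fl oz × 15/8 ≈ 4 fl oz
cream cheese: 3 oz × 15/8 × 28.35 g/oz ≈ 159 g
dried cranberries: 2/3 cup × 15/8 × 140 g/cup = 175 g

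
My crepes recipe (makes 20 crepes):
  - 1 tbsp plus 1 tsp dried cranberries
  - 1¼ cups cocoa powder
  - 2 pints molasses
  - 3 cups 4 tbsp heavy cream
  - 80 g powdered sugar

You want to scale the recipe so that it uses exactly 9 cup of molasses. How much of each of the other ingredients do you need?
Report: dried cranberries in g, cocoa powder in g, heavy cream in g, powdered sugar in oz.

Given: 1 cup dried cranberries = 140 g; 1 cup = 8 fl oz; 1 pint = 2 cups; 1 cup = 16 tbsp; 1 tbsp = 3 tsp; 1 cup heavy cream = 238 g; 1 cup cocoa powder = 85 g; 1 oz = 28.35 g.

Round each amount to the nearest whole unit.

The original recipe has 4 cup of molasses, so the scaling factor is 9 ÷ 4 = 9/4 = 2.25.
dried cranberries: (1 tbsp + 1 tsp = 4/3 tbsp) × 9/4 ÷ 16 tbsp/cup × 140 g/cup ≈ 26 g
cocoa powder: 1.25 cup × 9/4 × 85 g/cup ≈ 239 g
heavy cream: (3 cup + 4 tbsp = 3.25 cup) × 9/4 × 238 g/cup ≈ 1740 g
powdered sugar: 80 g × 9/4 ÷ 28.35 g/oz ≈ 6 oz

dried cranberries: 26 g; cocoa powder: 239 g; heavy cream: 1740 g; powdered sugar: 6 oz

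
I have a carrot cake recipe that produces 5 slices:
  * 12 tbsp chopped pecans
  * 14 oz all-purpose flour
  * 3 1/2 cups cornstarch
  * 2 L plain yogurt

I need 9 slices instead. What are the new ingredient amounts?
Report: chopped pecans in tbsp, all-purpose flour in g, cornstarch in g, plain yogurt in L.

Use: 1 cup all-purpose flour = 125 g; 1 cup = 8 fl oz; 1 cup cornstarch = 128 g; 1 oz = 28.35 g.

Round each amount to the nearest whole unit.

chopped pecans: 22 tbsp; all-purpose flour: 714 g; cornstarch: 806 g; plain yogurt: 4 L

Scaling factor: 9/5 = 1.8.
chopped pecans: 12 tbsp × 9/5 ≈ 22 tbsp
all-purpose flour: 14 oz × 9/5 × 28.35 g/oz ≈ 714 g
cornstarch: 3.5 cup × 9/5 × 128 g/cup ≈ 806 g
plain yogurt: 2 L × 9/5 ≈ 4 L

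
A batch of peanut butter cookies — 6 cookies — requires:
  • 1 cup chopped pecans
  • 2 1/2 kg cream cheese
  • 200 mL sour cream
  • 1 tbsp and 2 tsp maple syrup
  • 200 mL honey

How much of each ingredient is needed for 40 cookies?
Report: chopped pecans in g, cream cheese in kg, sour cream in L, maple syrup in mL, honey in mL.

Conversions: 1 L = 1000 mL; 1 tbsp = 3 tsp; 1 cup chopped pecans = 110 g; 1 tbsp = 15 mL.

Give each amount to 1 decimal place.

Scaling factor: 40/6 = 20/3.
chopped pecans: 1 cup × 20/3 × 110 g/cup ≈ 733.3 g
cream cheese: 2.5 kg × 20/3 ≈ 16.7 kg
sour cream: 200 mL × 20/3 ÷ 1000 mL/L ≈ 1.3 L
maple syrup: (1 tbsp + 2 tsp = 5/3 tbsp) × 20/3 × 15 mL/tbsp ≈ 166.7 mL
honey: 200 mL × 20/3 ≈ 1333.3 mL

chopped pecans: 733.3 g; cream cheese: 16.7 kg; sour cream: 1.3 L; maple syrup: 166.7 mL; honey: 1333.3 mL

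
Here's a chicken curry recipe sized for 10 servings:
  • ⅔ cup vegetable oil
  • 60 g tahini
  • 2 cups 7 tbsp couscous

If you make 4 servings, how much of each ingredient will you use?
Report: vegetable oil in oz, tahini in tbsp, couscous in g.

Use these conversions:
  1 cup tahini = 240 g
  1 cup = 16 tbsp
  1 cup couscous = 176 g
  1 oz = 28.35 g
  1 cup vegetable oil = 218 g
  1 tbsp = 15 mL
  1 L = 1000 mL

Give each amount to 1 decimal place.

Scaling factor: 4/10 = 2/5 = 0.4.
vegetable oil: 2/3 cup × 2/5 × 218 g/cup ÷ 28.35 g/oz ≈ 2.1 oz
tahini: 60 g × 2/5 ÷ 240 g/cup × 16 tbsp/cup = 1.6 tbsp
couscous: (2 cup + 7 tbsp = 2.4375 cup) × 2/5 × 176 g/cup = 171.6 g

vegetable oil: 2.1 oz; tahini: 1.6 tbsp; couscous: 171.6 g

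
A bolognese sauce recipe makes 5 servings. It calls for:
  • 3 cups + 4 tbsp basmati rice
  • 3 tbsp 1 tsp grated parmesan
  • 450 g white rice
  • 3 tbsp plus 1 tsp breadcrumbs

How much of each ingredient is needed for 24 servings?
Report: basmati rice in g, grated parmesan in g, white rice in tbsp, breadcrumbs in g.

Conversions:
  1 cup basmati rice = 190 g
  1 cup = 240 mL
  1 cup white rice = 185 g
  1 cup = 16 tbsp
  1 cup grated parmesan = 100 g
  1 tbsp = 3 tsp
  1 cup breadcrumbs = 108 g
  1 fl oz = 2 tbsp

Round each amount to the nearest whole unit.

Scaling factor: 24/5 = 4.8.
basmati rice: (3 cup + 4 tbsp = 3.25 cup) × 24/5 × 190 g/cup = 2964 g
grated parmesan: (3 tbsp + 1 tsp = 10/3 tbsp) × 24/5 ÷ 16 tbsp/cup × 100 g/cup = 100 g
white rice: 450 g × 24/5 ÷ 185 g/cup × 16 tbsp/cup ≈ 187 tbsp
breadcrumbs: (3 tbsp + 1 tsp = 10/3 tbsp) × 24/5 ÷ 16 tbsp/cup × 108 g/cup = 108 g

basmati rice: 2964 g; grated parmesan: 100 g; white rice: 187 tbsp; breadcrumbs: 108 g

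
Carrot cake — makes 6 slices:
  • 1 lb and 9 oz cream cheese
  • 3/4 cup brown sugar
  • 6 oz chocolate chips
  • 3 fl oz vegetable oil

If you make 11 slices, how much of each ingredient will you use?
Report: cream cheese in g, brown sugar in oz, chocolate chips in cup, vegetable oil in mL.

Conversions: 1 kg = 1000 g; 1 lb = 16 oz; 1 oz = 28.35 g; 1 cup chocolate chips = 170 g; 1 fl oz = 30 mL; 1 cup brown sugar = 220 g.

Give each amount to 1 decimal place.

Scaling factor: 11/6.
cream cheese: (1 lb + 9 oz = 1.5625 lb) × 11/6 × 16 oz/lb × 28.35 g/oz ≈ 1299.4 g
brown sugar: 0.75 cup × 11/6 × 220 g/cup ÷ 28.35 g/oz ≈ 10.7 oz
chocolate chips: 6 oz × 11/6 × 28.35 g/oz ÷ 170 g/cup ≈ 1.8 cup
vegetable oil: 3 fl oz × 11/6 × 30 mL/fl oz = 165.0 mL

cream cheese: 1299.4 g; brown sugar: 10.7 oz; chocolate chips: 1.8 cup; vegetable oil: 165.0 mL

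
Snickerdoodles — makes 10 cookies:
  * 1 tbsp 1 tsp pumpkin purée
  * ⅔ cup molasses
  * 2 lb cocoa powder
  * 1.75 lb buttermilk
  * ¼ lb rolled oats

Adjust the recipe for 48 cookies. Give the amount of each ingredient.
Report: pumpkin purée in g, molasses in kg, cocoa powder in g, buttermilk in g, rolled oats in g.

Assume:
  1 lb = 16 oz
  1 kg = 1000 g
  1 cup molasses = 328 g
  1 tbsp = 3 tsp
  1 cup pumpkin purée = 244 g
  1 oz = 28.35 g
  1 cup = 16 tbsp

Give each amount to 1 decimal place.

pumpkin purée: 97.6 g; molasses: 1.0 kg; cocoa powder: 4354.6 g; buttermilk: 3810.2 g; rolled oats: 544.3 g

Scaling factor: 48/10 = 24/5 = 4.8.
pumpkin purée: (1 tbsp + 1 tsp = 4/3 tbsp) × 24/5 ÷ 16 tbsp/cup × 244 g/cup = 97.6 g
molasses: 2/3 cup × 24/5 × 328 g/cup ÷ 1000 g/kg ≈ 1.0 kg
cocoa powder: 2 lb × 24/5 × 16 oz/lb × 28.35 g/oz ≈ 4354.6 g
buttermilk: 1.75 lb × 24/5 × 16 oz/lb × 28.35 g/oz ≈ 3810.2 g
rolled oats: 0.25 lb × 24/5 × 16 oz/lb × 28.35 g/oz ≈ 544.3 g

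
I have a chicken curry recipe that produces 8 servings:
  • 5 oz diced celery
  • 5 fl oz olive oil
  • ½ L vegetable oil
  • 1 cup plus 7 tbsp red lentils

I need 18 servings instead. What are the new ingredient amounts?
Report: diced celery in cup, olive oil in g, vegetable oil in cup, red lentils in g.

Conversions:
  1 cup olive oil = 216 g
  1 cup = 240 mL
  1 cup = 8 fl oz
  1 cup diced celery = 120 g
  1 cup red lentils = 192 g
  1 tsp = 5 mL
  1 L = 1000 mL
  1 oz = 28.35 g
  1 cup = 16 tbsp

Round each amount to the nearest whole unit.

diced celery: 3 cup; olive oil: 304 g; vegetable oil: 5 cup; red lentils: 621 g

Scaling factor: 18/8 = 9/4 = 2.25.
diced celery: 5 oz × 9/4 × 28.35 g/oz ÷ 120 g/cup ≈ 3 cup
olive oil: 5 fl oz × 9/4 ÷ 8 fl oz/cup × 216 g/cup ≈ 304 g
vegetable oil: 0.5 L × 9/4 × 1000 mL/L ÷ 240 mL/cup ≈ 5 cup
red lentils: (1 cup + 7 tbsp = 1.4375 cup) × 9/4 × 192 g/cup = 621 g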